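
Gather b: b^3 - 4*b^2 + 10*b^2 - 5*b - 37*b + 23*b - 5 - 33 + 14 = b^3 + 6*b^2 - 19*b - 24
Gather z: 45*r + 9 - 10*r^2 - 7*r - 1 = -10*r^2 + 38*r + 8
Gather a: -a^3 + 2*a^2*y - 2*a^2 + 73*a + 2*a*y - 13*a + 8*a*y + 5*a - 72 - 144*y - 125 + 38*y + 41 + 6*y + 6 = -a^3 + a^2*(2*y - 2) + a*(10*y + 65) - 100*y - 150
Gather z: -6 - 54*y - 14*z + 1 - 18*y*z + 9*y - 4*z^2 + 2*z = -45*y - 4*z^2 + z*(-18*y - 12) - 5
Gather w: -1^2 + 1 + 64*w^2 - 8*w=64*w^2 - 8*w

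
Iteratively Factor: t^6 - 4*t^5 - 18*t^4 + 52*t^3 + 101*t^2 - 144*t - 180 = (t - 5)*(t^5 + t^4 - 13*t^3 - 13*t^2 + 36*t + 36) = (t - 5)*(t + 1)*(t^4 - 13*t^2 + 36) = (t - 5)*(t - 2)*(t + 1)*(t^3 + 2*t^2 - 9*t - 18) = (t - 5)*(t - 3)*(t - 2)*(t + 1)*(t^2 + 5*t + 6) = (t - 5)*(t - 3)*(t - 2)*(t + 1)*(t + 3)*(t + 2)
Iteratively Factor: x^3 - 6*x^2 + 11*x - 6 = (x - 2)*(x^2 - 4*x + 3) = (x - 3)*(x - 2)*(x - 1)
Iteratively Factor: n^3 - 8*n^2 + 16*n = (n)*(n^2 - 8*n + 16) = n*(n - 4)*(n - 4)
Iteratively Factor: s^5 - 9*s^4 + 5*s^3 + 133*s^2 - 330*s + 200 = (s - 2)*(s^4 - 7*s^3 - 9*s^2 + 115*s - 100) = (s - 2)*(s - 1)*(s^3 - 6*s^2 - 15*s + 100) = (s - 5)*(s - 2)*(s - 1)*(s^2 - s - 20) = (s - 5)^2*(s - 2)*(s - 1)*(s + 4)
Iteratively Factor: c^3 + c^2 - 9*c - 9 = (c + 1)*(c^2 - 9) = (c - 3)*(c + 1)*(c + 3)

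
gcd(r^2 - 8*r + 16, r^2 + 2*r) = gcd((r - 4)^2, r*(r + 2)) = 1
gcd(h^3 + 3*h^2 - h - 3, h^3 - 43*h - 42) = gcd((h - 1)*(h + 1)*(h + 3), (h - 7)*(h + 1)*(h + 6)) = h + 1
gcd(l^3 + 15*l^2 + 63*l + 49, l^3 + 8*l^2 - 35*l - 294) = l^2 + 14*l + 49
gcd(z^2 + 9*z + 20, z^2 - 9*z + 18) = 1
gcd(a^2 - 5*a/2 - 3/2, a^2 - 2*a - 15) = 1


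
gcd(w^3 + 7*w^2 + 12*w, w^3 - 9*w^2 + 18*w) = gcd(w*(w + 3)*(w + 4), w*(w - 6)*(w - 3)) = w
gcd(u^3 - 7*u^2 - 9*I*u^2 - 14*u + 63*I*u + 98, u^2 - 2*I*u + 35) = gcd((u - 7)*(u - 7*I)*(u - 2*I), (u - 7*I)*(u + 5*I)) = u - 7*I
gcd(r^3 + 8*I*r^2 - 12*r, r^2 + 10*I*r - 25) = 1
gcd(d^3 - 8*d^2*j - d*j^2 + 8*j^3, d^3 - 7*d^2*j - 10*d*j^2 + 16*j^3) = d^2 - 9*d*j + 8*j^2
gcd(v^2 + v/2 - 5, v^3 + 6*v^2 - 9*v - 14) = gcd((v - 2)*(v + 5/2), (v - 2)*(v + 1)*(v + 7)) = v - 2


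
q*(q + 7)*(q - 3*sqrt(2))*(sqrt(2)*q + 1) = sqrt(2)*q^4 - 5*q^3 + 7*sqrt(2)*q^3 - 35*q^2 - 3*sqrt(2)*q^2 - 21*sqrt(2)*q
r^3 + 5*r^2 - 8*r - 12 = (r - 2)*(r + 1)*(r + 6)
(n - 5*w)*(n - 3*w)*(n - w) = n^3 - 9*n^2*w + 23*n*w^2 - 15*w^3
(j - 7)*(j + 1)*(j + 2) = j^3 - 4*j^2 - 19*j - 14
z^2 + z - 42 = (z - 6)*(z + 7)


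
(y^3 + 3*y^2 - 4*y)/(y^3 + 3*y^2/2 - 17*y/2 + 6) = 2*y/(2*y - 3)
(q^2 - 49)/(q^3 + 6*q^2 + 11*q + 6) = (q^2 - 49)/(q^3 + 6*q^2 + 11*q + 6)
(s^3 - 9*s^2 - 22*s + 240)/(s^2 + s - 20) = (s^2 - 14*s + 48)/(s - 4)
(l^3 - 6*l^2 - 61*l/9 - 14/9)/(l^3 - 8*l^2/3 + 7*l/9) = (9*l^3 - 54*l^2 - 61*l - 14)/(l*(9*l^2 - 24*l + 7))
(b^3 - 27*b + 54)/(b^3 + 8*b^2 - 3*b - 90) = (b - 3)/(b + 5)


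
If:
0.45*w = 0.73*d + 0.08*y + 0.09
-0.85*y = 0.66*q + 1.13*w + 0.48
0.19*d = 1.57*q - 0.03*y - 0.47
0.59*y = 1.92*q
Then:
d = -0.85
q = 0.21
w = -1.06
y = 0.68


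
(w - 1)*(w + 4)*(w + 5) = w^3 + 8*w^2 + 11*w - 20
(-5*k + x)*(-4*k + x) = 20*k^2 - 9*k*x + x^2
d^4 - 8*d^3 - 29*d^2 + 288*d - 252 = (d - 7)*(d - 6)*(d - 1)*(d + 6)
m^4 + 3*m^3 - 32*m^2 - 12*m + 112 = (m - 4)*(m - 2)*(m + 2)*(m + 7)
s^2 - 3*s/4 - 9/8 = (s - 3/2)*(s + 3/4)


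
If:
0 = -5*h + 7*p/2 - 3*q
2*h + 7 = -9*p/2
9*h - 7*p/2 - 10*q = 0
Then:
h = -91/125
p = -154/125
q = -28/125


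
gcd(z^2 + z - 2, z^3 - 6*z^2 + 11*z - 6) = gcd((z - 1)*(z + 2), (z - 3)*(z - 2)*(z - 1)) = z - 1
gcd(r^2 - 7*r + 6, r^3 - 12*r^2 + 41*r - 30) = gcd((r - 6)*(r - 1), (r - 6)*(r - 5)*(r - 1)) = r^2 - 7*r + 6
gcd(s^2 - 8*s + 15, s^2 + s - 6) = 1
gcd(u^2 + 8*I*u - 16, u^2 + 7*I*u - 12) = u + 4*I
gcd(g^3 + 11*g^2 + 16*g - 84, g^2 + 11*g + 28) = g + 7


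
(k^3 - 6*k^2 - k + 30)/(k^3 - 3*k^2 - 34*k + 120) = (k^2 - k - 6)/(k^2 + 2*k - 24)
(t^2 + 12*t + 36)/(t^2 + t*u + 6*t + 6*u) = (t + 6)/(t + u)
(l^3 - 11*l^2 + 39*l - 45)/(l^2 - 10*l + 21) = (l^2 - 8*l + 15)/(l - 7)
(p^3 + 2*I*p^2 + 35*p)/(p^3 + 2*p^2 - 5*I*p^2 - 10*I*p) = (p + 7*I)/(p + 2)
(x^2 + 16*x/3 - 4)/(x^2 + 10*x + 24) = (x - 2/3)/(x + 4)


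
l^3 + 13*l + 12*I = (l - 4*I)*(l + I)*(l + 3*I)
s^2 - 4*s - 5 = (s - 5)*(s + 1)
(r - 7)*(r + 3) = r^2 - 4*r - 21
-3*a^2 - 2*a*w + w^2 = (-3*a + w)*(a + w)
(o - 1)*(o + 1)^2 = o^3 + o^2 - o - 1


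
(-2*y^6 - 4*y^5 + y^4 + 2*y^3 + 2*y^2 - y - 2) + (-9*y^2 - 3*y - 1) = -2*y^6 - 4*y^5 + y^4 + 2*y^3 - 7*y^2 - 4*y - 3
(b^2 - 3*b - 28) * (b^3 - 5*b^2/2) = b^5 - 11*b^4/2 - 41*b^3/2 + 70*b^2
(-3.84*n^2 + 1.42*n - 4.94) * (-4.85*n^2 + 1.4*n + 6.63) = 18.624*n^4 - 12.263*n^3 + 0.4878*n^2 + 2.4986*n - 32.7522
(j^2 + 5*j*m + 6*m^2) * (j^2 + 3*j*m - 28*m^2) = j^4 + 8*j^3*m - 7*j^2*m^2 - 122*j*m^3 - 168*m^4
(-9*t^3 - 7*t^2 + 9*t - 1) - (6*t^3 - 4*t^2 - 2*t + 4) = -15*t^3 - 3*t^2 + 11*t - 5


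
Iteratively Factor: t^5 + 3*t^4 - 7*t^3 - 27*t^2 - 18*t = (t + 2)*(t^4 + t^3 - 9*t^2 - 9*t) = (t + 1)*(t + 2)*(t^3 - 9*t) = t*(t + 1)*(t + 2)*(t^2 - 9) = t*(t - 3)*(t + 1)*(t + 2)*(t + 3)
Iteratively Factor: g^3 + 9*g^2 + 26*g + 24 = (g + 2)*(g^2 + 7*g + 12) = (g + 2)*(g + 3)*(g + 4)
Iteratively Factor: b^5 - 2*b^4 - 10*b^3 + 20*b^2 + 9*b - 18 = (b - 3)*(b^4 + b^3 - 7*b^2 - b + 6) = (b - 3)*(b + 1)*(b^3 - 7*b + 6) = (b - 3)*(b - 2)*(b + 1)*(b^2 + 2*b - 3) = (b - 3)*(b - 2)*(b - 1)*(b + 1)*(b + 3)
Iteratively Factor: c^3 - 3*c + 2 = (c - 1)*(c^2 + c - 2) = (c - 1)^2*(c + 2)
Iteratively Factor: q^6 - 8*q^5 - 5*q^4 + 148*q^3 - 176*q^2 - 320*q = (q)*(q^5 - 8*q^4 - 5*q^3 + 148*q^2 - 176*q - 320) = q*(q - 5)*(q^4 - 3*q^3 - 20*q^2 + 48*q + 64) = q*(q - 5)*(q - 4)*(q^3 + q^2 - 16*q - 16) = q*(q - 5)*(q - 4)*(q + 1)*(q^2 - 16) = q*(q - 5)*(q - 4)^2*(q + 1)*(q + 4)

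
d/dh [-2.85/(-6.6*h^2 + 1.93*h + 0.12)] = (5.5005 - 37.62*h)/(-6.6*h^2 + 1.93*h + 0.12)^2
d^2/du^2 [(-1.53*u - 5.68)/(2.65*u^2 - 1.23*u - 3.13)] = ((1.53*u + 5.68)*(5.3*u - 1.23)*(10.6*u - 2.46) + (24.327*u + 26.3402)*(-2.65*u^2 + 1.23*u + 3.13))/(-2.65*u^2 + 1.23*u + 3.13)^3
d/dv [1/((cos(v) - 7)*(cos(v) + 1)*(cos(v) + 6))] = (3*cos(v)^2 - 43)*sin(v)/((cos(v) - 7)^2*(cos(v) + 1)^2*(cos(v) + 6)^2)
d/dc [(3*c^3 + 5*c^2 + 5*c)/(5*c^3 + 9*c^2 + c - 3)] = (2*c^4 - 44*c^3 - 67*c^2 - 30*c - 15)/(25*c^6 + 90*c^5 + 91*c^4 - 12*c^3 - 53*c^2 - 6*c + 9)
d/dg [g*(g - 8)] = 2*g - 8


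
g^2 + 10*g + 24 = (g + 4)*(g + 6)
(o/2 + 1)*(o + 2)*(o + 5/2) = o^3/2 + 13*o^2/4 + 7*o + 5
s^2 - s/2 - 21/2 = (s - 7/2)*(s + 3)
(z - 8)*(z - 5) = z^2 - 13*z + 40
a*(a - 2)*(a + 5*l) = a^3 + 5*a^2*l - 2*a^2 - 10*a*l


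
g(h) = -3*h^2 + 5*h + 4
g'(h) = 5 - 6*h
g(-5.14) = -100.96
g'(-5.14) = 35.84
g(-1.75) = -13.94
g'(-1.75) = 15.50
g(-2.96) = -37.08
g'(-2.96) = 22.76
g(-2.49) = -27.05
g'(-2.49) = 19.94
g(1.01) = 5.99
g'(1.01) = -1.06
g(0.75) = 6.06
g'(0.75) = 0.50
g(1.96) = 2.28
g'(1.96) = -6.76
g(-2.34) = -24.13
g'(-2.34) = 19.04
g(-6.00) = -134.00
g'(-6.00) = 41.00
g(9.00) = -194.00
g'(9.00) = -49.00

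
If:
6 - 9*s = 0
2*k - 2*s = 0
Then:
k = 2/3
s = 2/3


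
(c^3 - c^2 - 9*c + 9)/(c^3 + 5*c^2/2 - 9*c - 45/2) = 2*(c - 1)/(2*c + 5)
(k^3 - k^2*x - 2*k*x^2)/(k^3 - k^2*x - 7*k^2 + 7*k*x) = (k^2 - k*x - 2*x^2)/(k^2 - k*x - 7*k + 7*x)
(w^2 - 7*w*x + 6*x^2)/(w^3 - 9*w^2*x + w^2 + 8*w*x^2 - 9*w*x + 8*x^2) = (-w + 6*x)/(-w^2 + 8*w*x - w + 8*x)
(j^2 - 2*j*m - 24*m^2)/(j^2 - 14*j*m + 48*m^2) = (j + 4*m)/(j - 8*m)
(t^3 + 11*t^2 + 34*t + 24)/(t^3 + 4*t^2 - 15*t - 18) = (t + 4)/(t - 3)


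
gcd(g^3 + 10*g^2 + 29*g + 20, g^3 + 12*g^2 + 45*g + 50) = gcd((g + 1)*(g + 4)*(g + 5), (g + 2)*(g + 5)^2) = g + 5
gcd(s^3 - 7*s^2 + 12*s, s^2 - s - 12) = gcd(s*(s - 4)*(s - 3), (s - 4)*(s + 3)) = s - 4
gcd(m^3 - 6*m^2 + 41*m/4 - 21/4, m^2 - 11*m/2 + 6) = m - 3/2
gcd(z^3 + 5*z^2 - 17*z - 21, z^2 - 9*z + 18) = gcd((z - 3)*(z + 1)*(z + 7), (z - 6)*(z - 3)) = z - 3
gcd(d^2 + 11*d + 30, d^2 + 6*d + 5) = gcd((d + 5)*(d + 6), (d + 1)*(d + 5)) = d + 5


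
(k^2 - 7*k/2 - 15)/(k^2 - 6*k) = (k + 5/2)/k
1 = 1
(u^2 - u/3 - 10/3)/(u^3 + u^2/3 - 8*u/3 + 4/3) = (3*u^2 - u - 10)/(3*u^3 + u^2 - 8*u + 4)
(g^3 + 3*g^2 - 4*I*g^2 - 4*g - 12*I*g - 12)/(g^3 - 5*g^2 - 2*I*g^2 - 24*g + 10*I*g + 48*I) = (g - 2*I)/(g - 8)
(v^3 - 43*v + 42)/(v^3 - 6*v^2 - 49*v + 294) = (v - 1)/(v - 7)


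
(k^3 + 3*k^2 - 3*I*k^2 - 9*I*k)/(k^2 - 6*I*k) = (k^2 + 3*k*(1 - I) - 9*I)/(k - 6*I)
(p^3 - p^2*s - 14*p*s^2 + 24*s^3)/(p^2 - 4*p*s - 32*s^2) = (p^2 - 5*p*s + 6*s^2)/(p - 8*s)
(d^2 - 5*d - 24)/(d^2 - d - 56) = (d + 3)/(d + 7)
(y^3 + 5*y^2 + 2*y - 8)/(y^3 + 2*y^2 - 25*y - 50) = (y^2 + 3*y - 4)/(y^2 - 25)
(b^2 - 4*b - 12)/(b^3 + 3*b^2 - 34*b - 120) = (b + 2)/(b^2 + 9*b + 20)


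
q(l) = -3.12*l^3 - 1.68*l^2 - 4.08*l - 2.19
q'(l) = -9.36*l^2 - 3.36*l - 4.08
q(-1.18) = 5.41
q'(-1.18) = -13.15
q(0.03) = -2.31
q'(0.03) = -4.19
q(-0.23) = -1.30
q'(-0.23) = -3.80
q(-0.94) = 2.75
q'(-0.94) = -9.19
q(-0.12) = -1.72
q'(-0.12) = -3.81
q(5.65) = -641.60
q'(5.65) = -321.86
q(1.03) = -11.58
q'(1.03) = -17.47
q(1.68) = -28.58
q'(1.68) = -36.14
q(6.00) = -761.07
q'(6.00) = -361.20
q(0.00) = -2.19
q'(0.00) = -4.08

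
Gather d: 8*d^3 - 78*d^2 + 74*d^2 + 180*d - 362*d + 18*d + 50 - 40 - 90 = 8*d^3 - 4*d^2 - 164*d - 80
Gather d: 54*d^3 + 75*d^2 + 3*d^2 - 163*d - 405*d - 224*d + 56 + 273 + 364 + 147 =54*d^3 + 78*d^2 - 792*d + 840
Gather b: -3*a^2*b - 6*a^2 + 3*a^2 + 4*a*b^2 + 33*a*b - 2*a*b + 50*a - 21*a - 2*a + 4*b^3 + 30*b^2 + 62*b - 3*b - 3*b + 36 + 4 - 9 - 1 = -3*a^2 + 27*a + 4*b^3 + b^2*(4*a + 30) + b*(-3*a^2 + 31*a + 56) + 30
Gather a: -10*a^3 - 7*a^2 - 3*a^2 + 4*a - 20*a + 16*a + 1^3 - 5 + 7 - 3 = -10*a^3 - 10*a^2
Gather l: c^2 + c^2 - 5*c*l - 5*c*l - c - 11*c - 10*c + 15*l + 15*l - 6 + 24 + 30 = 2*c^2 - 22*c + l*(30 - 10*c) + 48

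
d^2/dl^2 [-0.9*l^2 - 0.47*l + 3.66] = -1.80000000000000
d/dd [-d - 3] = -1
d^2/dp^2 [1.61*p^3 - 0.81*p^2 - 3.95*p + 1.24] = 9.66*p - 1.62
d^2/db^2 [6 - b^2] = -2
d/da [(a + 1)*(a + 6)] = 2*a + 7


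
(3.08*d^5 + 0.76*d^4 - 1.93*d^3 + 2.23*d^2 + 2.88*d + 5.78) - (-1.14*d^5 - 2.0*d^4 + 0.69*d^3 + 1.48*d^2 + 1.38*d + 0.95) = 4.22*d^5 + 2.76*d^4 - 2.62*d^3 + 0.75*d^2 + 1.5*d + 4.83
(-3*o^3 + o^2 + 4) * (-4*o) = 12*o^4 - 4*o^3 - 16*o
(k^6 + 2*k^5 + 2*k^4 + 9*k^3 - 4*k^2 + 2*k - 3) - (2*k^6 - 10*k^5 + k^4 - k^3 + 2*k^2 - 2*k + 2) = -k^6 + 12*k^5 + k^4 + 10*k^3 - 6*k^2 + 4*k - 5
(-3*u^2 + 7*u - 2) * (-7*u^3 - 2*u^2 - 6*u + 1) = 21*u^5 - 43*u^4 + 18*u^3 - 41*u^2 + 19*u - 2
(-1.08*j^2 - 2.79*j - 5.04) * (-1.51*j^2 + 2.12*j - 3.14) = 1.6308*j^4 + 1.9233*j^3 + 5.0868*j^2 - 1.9242*j + 15.8256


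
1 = 1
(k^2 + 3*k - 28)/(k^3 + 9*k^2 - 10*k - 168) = 1/(k + 6)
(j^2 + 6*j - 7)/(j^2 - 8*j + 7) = (j + 7)/(j - 7)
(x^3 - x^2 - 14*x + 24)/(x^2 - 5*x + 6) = x + 4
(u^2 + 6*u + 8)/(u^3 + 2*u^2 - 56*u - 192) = (u + 2)/(u^2 - 2*u - 48)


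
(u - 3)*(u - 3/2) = u^2 - 9*u/2 + 9/2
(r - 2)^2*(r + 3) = r^3 - r^2 - 8*r + 12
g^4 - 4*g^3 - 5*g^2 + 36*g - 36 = (g - 3)*(g - 2)^2*(g + 3)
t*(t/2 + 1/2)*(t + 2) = t^3/2 + 3*t^2/2 + t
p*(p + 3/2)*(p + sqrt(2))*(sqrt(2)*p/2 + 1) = sqrt(2)*p^4/2 + 3*sqrt(2)*p^3/4 + 2*p^3 + sqrt(2)*p^2 + 3*p^2 + 3*sqrt(2)*p/2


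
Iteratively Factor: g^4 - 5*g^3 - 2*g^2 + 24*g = (g)*(g^3 - 5*g^2 - 2*g + 24) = g*(g - 3)*(g^2 - 2*g - 8) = g*(g - 4)*(g - 3)*(g + 2)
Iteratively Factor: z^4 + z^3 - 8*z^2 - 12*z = (z + 2)*(z^3 - z^2 - 6*z) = (z - 3)*(z + 2)*(z^2 + 2*z) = z*(z - 3)*(z + 2)*(z + 2)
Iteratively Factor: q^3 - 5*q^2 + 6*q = (q)*(q^2 - 5*q + 6) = q*(q - 3)*(q - 2)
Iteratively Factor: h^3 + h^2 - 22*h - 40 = (h + 4)*(h^2 - 3*h - 10) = (h + 2)*(h + 4)*(h - 5)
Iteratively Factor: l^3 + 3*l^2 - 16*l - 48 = (l + 4)*(l^2 - l - 12) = (l - 4)*(l + 4)*(l + 3)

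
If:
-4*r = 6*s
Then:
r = -3*s/2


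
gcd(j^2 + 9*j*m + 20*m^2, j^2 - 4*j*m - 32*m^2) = j + 4*m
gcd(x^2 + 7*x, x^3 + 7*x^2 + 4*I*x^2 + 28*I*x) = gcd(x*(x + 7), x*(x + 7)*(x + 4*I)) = x^2 + 7*x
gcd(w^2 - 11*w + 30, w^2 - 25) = w - 5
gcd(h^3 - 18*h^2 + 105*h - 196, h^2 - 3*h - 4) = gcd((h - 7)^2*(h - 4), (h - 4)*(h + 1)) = h - 4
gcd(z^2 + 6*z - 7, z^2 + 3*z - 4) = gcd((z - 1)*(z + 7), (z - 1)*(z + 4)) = z - 1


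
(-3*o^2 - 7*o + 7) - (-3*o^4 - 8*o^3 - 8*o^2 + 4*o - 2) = 3*o^4 + 8*o^3 + 5*o^2 - 11*o + 9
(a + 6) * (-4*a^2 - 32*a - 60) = -4*a^3 - 56*a^2 - 252*a - 360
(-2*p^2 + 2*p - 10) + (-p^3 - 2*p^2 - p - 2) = -p^3 - 4*p^2 + p - 12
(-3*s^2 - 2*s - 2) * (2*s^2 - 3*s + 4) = -6*s^4 + 5*s^3 - 10*s^2 - 2*s - 8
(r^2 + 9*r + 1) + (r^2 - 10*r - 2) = 2*r^2 - r - 1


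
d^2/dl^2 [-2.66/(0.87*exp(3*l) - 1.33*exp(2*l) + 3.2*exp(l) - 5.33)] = (-2.66*(2.61*exp(2*l) - 2.66*exp(l) + 3.2)*(5.22*exp(2*l) - 5.32*exp(l) + 6.4)*exp(l) + (20.8278*exp(2*l) - 14.1512*exp(l) + 8.512)*(0.87*exp(3*l) - 1.33*exp(2*l) + 3.2*exp(l) - 5.33))*exp(l)/(0.87*exp(3*l) - 1.33*exp(2*l) + 3.2*exp(l) - 5.33)^3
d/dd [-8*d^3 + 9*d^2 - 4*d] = -24*d^2 + 18*d - 4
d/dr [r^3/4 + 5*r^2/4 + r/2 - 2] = 3*r^2/4 + 5*r/2 + 1/2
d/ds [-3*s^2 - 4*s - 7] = -6*s - 4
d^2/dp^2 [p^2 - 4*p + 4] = 2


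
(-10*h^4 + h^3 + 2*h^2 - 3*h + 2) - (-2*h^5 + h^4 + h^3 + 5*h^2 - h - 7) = 2*h^5 - 11*h^4 - 3*h^2 - 2*h + 9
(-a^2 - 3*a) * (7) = -7*a^2 - 21*a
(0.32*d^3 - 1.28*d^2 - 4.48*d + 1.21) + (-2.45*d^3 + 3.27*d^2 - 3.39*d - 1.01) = -2.13*d^3 + 1.99*d^2 - 7.87*d + 0.2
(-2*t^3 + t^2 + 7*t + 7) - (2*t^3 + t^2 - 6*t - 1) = -4*t^3 + 13*t + 8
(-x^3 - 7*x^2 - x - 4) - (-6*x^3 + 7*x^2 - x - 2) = 5*x^3 - 14*x^2 - 2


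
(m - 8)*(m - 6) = m^2 - 14*m + 48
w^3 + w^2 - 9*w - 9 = (w - 3)*(w + 1)*(w + 3)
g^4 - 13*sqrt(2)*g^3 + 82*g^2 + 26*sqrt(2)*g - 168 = (g - 7*sqrt(2))*(g - 6*sqrt(2))*(g - sqrt(2))*(g + sqrt(2))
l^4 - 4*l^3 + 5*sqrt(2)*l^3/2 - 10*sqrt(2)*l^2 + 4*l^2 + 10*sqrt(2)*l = l*(l - 2)^2*(l + 5*sqrt(2)/2)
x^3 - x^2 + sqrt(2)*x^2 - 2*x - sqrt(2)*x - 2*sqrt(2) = (x - 2)*(x + 1)*(x + sqrt(2))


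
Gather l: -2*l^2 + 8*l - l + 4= -2*l^2 + 7*l + 4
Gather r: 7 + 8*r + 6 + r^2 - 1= r^2 + 8*r + 12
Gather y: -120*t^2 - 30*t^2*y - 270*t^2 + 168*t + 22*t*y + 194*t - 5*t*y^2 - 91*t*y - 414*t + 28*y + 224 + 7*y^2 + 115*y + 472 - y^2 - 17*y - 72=-390*t^2 - 52*t + y^2*(6 - 5*t) + y*(-30*t^2 - 69*t + 126) + 624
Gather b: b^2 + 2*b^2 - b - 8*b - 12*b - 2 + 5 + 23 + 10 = 3*b^2 - 21*b + 36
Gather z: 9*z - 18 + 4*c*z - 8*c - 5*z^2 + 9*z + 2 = -8*c - 5*z^2 + z*(4*c + 18) - 16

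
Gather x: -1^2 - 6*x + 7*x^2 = 7*x^2 - 6*x - 1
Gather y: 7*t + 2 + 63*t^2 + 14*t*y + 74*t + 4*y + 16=63*t^2 + 81*t + y*(14*t + 4) + 18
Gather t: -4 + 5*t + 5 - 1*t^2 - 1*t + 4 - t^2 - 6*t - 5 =-2*t^2 - 2*t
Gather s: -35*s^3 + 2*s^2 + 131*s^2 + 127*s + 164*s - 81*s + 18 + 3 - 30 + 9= -35*s^3 + 133*s^2 + 210*s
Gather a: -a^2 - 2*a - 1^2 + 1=-a^2 - 2*a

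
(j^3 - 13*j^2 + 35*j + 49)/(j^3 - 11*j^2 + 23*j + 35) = (j - 7)/(j - 5)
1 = 1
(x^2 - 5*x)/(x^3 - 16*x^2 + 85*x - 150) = x/(x^2 - 11*x + 30)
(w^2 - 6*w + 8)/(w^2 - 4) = (w - 4)/(w + 2)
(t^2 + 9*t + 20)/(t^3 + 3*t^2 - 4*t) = (t + 5)/(t*(t - 1))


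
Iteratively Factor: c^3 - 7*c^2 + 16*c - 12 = (c - 2)*(c^2 - 5*c + 6) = (c - 2)^2*(c - 3)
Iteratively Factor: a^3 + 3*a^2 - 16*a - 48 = (a + 3)*(a^2 - 16) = (a + 3)*(a + 4)*(a - 4)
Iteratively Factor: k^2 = (k)*(k)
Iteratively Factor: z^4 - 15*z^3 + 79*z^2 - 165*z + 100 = (z - 1)*(z^3 - 14*z^2 + 65*z - 100) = (z - 5)*(z - 1)*(z^2 - 9*z + 20) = (z - 5)*(z - 4)*(z - 1)*(z - 5)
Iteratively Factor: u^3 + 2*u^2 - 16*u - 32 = (u + 4)*(u^2 - 2*u - 8) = (u + 2)*(u + 4)*(u - 4)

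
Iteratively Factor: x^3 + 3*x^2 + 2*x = (x + 2)*(x^2 + x) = (x + 1)*(x + 2)*(x)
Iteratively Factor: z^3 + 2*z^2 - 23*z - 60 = (z + 3)*(z^2 - z - 20) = (z - 5)*(z + 3)*(z + 4)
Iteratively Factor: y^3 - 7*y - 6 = (y + 1)*(y^2 - y - 6) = (y + 1)*(y + 2)*(y - 3)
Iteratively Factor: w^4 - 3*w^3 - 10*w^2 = (w)*(w^3 - 3*w^2 - 10*w) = w^2*(w^2 - 3*w - 10) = w^2*(w - 5)*(w + 2)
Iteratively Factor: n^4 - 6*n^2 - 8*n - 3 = (n + 1)*(n^3 - n^2 - 5*n - 3) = (n + 1)^2*(n^2 - 2*n - 3) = (n + 1)^3*(n - 3)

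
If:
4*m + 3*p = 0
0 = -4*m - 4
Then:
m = -1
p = 4/3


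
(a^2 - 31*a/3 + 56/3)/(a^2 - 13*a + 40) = (a - 7/3)/(a - 5)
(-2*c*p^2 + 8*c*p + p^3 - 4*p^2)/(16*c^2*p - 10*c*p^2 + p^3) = (p - 4)/(-8*c + p)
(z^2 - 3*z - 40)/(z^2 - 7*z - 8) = (z + 5)/(z + 1)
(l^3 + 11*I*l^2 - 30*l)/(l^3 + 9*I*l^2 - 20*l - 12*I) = l*(l + 5*I)/(l^2 + 3*I*l - 2)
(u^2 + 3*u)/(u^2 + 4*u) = (u + 3)/(u + 4)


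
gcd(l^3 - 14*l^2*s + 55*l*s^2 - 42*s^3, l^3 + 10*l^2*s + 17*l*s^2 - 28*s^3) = -l + s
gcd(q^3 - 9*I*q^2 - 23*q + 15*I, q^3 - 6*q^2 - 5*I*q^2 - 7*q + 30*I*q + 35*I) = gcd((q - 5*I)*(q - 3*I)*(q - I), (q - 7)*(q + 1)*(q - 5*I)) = q - 5*I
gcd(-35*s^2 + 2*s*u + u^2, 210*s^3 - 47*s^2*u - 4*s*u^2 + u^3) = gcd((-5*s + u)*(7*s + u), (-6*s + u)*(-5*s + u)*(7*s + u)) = 35*s^2 - 2*s*u - u^2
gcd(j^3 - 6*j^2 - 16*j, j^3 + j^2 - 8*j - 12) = j + 2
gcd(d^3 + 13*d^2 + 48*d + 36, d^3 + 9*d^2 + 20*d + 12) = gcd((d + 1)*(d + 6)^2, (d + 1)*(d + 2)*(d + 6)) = d^2 + 7*d + 6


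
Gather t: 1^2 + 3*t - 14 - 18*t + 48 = 35 - 15*t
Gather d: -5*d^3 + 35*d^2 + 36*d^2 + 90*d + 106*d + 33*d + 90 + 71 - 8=-5*d^3 + 71*d^2 + 229*d + 153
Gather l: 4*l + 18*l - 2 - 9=22*l - 11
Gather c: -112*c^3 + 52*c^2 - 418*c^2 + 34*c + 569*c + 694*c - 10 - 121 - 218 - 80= -112*c^3 - 366*c^2 + 1297*c - 429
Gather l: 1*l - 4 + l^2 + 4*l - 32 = l^2 + 5*l - 36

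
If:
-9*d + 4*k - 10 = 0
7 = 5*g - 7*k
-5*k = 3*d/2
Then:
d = -50/51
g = 154/85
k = 5/17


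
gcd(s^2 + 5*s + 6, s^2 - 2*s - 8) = s + 2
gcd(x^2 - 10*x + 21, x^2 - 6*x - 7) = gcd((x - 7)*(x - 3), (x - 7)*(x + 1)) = x - 7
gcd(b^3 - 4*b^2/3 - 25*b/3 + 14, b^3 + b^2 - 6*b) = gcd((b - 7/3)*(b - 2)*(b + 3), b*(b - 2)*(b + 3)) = b^2 + b - 6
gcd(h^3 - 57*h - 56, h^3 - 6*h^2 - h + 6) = h + 1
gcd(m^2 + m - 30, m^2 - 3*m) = 1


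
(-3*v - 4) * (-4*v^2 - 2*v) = 12*v^3 + 22*v^2 + 8*v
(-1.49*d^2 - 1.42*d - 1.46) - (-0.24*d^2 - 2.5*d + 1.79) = -1.25*d^2 + 1.08*d - 3.25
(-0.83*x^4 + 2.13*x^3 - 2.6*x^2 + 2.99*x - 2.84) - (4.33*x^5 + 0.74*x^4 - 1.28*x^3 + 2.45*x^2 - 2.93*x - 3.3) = -4.33*x^5 - 1.57*x^4 + 3.41*x^3 - 5.05*x^2 + 5.92*x + 0.46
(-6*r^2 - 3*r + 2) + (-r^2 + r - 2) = -7*r^2 - 2*r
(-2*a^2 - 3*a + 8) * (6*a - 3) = -12*a^3 - 12*a^2 + 57*a - 24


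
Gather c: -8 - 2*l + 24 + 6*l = 4*l + 16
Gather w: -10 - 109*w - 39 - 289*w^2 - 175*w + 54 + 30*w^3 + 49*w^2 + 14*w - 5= 30*w^3 - 240*w^2 - 270*w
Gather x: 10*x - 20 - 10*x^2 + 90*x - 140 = -10*x^2 + 100*x - 160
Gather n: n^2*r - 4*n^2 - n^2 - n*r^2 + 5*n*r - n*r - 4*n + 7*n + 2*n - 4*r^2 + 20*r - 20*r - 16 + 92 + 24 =n^2*(r - 5) + n*(-r^2 + 4*r + 5) - 4*r^2 + 100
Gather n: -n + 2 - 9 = -n - 7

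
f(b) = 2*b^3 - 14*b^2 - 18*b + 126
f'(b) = 6*b^2 - 28*b - 18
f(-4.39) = -234.00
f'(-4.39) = 220.55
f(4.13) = -46.25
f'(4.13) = -31.30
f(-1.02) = 127.67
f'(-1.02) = 16.80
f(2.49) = 25.26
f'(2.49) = -50.52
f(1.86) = 56.96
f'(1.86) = -49.32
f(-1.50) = 114.75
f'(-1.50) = 37.50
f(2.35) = 32.34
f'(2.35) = -50.66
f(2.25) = 37.41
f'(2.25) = -50.62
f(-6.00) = -702.00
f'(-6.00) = 366.00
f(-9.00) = -2304.00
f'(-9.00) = 720.00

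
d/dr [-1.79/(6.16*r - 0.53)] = 11.0264/(6.16*r - 0.53)^2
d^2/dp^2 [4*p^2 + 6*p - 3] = 8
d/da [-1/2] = 0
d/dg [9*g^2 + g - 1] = 18*g + 1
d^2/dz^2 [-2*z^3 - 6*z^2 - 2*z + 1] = -12*z - 12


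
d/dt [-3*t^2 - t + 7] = -6*t - 1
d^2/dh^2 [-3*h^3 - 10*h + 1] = -18*h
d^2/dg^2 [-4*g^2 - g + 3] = -8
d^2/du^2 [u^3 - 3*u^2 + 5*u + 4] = 6*u - 6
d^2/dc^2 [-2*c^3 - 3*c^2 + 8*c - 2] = -12*c - 6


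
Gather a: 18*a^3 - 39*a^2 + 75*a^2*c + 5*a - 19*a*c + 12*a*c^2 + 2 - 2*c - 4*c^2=18*a^3 + a^2*(75*c - 39) + a*(12*c^2 - 19*c + 5) - 4*c^2 - 2*c + 2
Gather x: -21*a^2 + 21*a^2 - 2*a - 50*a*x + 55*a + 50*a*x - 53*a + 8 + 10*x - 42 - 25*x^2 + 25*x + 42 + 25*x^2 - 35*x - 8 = 0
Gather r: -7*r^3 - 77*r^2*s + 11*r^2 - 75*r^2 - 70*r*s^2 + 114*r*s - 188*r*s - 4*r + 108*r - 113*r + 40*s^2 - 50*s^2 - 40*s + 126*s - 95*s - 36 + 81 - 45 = -7*r^3 + r^2*(-77*s - 64) + r*(-70*s^2 - 74*s - 9) - 10*s^2 - 9*s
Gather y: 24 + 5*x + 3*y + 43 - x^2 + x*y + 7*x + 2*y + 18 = -x^2 + 12*x + y*(x + 5) + 85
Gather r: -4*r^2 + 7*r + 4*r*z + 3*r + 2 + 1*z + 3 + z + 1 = -4*r^2 + r*(4*z + 10) + 2*z + 6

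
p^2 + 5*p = p*(p + 5)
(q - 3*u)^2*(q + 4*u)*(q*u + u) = q^4*u - 2*q^3*u^2 + q^3*u - 15*q^2*u^3 - 2*q^2*u^2 + 36*q*u^4 - 15*q*u^3 + 36*u^4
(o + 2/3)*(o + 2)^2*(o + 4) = o^4 + 26*o^3/3 + 76*o^2/3 + 88*o/3 + 32/3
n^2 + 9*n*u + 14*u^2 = (n + 2*u)*(n + 7*u)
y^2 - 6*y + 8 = (y - 4)*(y - 2)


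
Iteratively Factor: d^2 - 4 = (d + 2)*(d - 2)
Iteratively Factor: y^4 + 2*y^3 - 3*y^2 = (y)*(y^3 + 2*y^2 - 3*y) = y*(y - 1)*(y^2 + 3*y) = y^2*(y - 1)*(y + 3)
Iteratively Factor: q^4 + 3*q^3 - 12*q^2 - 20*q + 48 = (q - 2)*(q^3 + 5*q^2 - 2*q - 24) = (q - 2)^2*(q^2 + 7*q + 12) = (q - 2)^2*(q + 3)*(q + 4)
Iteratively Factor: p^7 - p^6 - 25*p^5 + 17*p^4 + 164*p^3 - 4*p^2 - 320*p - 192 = (p + 2)*(p^6 - 3*p^5 - 19*p^4 + 55*p^3 + 54*p^2 - 112*p - 96) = (p - 4)*(p + 2)*(p^5 + p^4 - 15*p^3 - 5*p^2 + 34*p + 24) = (p - 4)*(p + 2)*(p + 4)*(p^4 - 3*p^3 - 3*p^2 + 7*p + 6) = (p - 4)*(p + 1)*(p + 2)*(p + 4)*(p^3 - 4*p^2 + p + 6) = (p - 4)*(p + 1)^2*(p + 2)*(p + 4)*(p^2 - 5*p + 6) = (p - 4)*(p - 3)*(p + 1)^2*(p + 2)*(p + 4)*(p - 2)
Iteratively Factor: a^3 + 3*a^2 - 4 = (a + 2)*(a^2 + a - 2) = (a + 2)^2*(a - 1)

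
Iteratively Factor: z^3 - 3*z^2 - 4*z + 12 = (z - 2)*(z^2 - z - 6) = (z - 3)*(z - 2)*(z + 2)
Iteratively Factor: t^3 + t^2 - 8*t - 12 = (t - 3)*(t^2 + 4*t + 4) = (t - 3)*(t + 2)*(t + 2)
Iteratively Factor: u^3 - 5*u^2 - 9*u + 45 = (u - 5)*(u^2 - 9) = (u - 5)*(u + 3)*(u - 3)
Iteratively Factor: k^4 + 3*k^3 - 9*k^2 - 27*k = (k - 3)*(k^3 + 6*k^2 + 9*k) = (k - 3)*(k + 3)*(k^2 + 3*k) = k*(k - 3)*(k + 3)*(k + 3)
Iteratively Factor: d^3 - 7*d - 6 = (d + 2)*(d^2 - 2*d - 3) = (d + 1)*(d + 2)*(d - 3)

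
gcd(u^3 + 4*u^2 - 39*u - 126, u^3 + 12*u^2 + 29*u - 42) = u + 7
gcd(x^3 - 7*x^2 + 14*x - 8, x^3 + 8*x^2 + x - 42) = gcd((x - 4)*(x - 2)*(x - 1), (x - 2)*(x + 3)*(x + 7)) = x - 2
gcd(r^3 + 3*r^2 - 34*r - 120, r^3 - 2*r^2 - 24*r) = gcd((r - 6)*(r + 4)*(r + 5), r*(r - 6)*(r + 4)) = r^2 - 2*r - 24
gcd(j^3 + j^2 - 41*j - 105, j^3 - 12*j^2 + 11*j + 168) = j^2 - 4*j - 21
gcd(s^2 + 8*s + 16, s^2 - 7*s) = 1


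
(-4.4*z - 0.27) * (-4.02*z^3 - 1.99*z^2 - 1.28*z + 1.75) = 17.688*z^4 + 9.8414*z^3 + 6.1693*z^2 - 7.3544*z - 0.4725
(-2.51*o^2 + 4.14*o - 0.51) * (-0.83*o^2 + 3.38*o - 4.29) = 2.0833*o^4 - 11.92*o^3 + 25.1844*o^2 - 19.4844*o + 2.1879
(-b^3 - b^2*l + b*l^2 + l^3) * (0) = 0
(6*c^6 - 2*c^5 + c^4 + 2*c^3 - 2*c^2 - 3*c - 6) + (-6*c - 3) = 6*c^6 - 2*c^5 + c^4 + 2*c^3 - 2*c^2 - 9*c - 9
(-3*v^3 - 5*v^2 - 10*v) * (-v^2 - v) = 3*v^5 + 8*v^4 + 15*v^3 + 10*v^2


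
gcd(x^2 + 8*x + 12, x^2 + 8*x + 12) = x^2 + 8*x + 12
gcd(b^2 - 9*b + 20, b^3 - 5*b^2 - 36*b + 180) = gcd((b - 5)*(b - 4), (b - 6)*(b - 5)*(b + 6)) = b - 5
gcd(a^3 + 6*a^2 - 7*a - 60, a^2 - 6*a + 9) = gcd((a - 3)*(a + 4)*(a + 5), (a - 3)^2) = a - 3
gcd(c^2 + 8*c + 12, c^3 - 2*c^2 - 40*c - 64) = c + 2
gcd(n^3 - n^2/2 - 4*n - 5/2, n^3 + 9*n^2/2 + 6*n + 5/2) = n^2 + 2*n + 1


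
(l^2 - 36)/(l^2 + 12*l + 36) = (l - 6)/(l + 6)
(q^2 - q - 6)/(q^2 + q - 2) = (q - 3)/(q - 1)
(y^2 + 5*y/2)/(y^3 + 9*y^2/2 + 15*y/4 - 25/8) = 4*y/(4*y^2 + 8*y - 5)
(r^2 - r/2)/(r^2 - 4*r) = (r - 1/2)/(r - 4)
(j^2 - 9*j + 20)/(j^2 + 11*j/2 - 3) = 2*(j^2 - 9*j + 20)/(2*j^2 + 11*j - 6)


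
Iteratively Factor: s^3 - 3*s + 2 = (s + 2)*(s^2 - 2*s + 1) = (s - 1)*(s + 2)*(s - 1)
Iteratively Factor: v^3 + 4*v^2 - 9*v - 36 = (v + 3)*(v^2 + v - 12) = (v - 3)*(v + 3)*(v + 4)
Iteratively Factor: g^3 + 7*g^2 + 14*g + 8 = (g + 2)*(g^2 + 5*g + 4) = (g + 2)*(g + 4)*(g + 1)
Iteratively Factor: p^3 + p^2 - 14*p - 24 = (p + 2)*(p^2 - p - 12) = (p + 2)*(p + 3)*(p - 4)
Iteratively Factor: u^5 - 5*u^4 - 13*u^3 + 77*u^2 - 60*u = (u - 3)*(u^4 - 2*u^3 - 19*u^2 + 20*u) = (u - 5)*(u - 3)*(u^3 + 3*u^2 - 4*u) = u*(u - 5)*(u - 3)*(u^2 + 3*u - 4) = u*(u - 5)*(u - 3)*(u + 4)*(u - 1)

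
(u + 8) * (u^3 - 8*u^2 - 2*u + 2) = u^4 - 66*u^2 - 14*u + 16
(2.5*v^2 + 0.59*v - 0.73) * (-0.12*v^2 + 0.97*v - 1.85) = -0.3*v^4 + 2.3542*v^3 - 3.9651*v^2 - 1.7996*v + 1.3505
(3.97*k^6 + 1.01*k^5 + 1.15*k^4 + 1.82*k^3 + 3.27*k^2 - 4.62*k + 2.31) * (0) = 0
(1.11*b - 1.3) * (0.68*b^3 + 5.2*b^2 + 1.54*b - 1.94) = 0.7548*b^4 + 4.888*b^3 - 5.0506*b^2 - 4.1554*b + 2.522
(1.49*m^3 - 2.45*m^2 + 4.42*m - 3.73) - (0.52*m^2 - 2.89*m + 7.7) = 1.49*m^3 - 2.97*m^2 + 7.31*m - 11.43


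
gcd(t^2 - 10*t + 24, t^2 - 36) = t - 6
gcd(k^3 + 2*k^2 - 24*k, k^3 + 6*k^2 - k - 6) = k + 6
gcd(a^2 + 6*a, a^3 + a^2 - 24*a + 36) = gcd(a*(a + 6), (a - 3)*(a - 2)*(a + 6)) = a + 6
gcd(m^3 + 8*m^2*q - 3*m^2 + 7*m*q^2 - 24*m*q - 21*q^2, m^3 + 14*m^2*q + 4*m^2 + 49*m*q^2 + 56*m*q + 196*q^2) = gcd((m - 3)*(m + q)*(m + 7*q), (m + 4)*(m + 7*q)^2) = m + 7*q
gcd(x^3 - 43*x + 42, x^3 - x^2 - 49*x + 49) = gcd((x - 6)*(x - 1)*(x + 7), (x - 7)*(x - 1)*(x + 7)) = x^2 + 6*x - 7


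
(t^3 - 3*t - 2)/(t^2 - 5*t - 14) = (-t^3 + 3*t + 2)/(-t^2 + 5*t + 14)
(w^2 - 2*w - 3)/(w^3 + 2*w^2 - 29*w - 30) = (w - 3)/(w^2 + w - 30)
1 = 1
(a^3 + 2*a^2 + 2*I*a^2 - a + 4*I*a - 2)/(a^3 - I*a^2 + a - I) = (a^2 + a*(2 + I) + 2*I)/(a^2 - 2*I*a - 1)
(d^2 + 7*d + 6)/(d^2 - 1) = (d + 6)/(d - 1)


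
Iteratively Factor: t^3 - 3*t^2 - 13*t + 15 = (t - 5)*(t^2 + 2*t - 3) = (t - 5)*(t + 3)*(t - 1)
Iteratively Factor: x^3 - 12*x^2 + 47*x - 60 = (x - 4)*(x^2 - 8*x + 15) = (x - 4)*(x - 3)*(x - 5)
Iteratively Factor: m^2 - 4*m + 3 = (m - 3)*(m - 1)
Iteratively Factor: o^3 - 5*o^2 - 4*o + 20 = (o - 5)*(o^2 - 4) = (o - 5)*(o - 2)*(o + 2)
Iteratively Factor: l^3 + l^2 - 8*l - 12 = (l - 3)*(l^2 + 4*l + 4) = (l - 3)*(l + 2)*(l + 2)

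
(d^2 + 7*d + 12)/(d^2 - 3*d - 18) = (d + 4)/(d - 6)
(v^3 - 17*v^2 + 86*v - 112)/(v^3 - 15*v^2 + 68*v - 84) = (v - 8)/(v - 6)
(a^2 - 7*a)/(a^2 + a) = (a - 7)/(a + 1)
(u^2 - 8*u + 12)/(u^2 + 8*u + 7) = (u^2 - 8*u + 12)/(u^2 + 8*u + 7)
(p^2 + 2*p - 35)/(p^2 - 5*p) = (p + 7)/p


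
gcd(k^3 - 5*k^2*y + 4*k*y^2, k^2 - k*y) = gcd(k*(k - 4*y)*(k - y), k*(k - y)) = -k^2 + k*y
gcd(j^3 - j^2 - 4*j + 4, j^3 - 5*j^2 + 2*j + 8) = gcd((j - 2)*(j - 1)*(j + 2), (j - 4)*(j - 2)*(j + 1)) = j - 2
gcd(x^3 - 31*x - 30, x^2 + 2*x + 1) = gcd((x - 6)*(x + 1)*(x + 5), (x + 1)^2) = x + 1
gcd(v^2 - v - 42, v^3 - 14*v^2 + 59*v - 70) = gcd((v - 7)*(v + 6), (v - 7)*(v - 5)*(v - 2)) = v - 7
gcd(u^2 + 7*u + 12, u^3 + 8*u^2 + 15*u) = u + 3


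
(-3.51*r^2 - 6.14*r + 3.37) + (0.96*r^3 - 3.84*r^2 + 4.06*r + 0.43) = 0.96*r^3 - 7.35*r^2 - 2.08*r + 3.8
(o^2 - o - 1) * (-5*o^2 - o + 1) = -5*o^4 + 4*o^3 + 7*o^2 - 1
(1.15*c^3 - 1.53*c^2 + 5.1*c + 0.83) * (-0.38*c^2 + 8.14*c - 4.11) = -0.437*c^5 + 9.9424*c^4 - 19.1187*c^3 + 47.4869*c^2 - 14.2048*c - 3.4113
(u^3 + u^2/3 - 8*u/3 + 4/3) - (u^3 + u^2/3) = 4/3 - 8*u/3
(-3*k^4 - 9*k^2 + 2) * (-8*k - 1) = 24*k^5 + 3*k^4 + 72*k^3 + 9*k^2 - 16*k - 2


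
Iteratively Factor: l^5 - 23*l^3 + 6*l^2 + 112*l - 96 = (l - 1)*(l^4 + l^3 - 22*l^2 - 16*l + 96) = (l - 1)*(l + 3)*(l^3 - 2*l^2 - 16*l + 32) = (l - 4)*(l - 1)*(l + 3)*(l^2 + 2*l - 8) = (l - 4)*(l - 2)*(l - 1)*(l + 3)*(l + 4)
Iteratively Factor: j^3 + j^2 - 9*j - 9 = (j - 3)*(j^2 + 4*j + 3) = (j - 3)*(j + 3)*(j + 1)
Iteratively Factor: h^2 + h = (h + 1)*(h)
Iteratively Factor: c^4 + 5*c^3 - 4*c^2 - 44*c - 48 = (c + 4)*(c^3 + c^2 - 8*c - 12) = (c - 3)*(c + 4)*(c^2 + 4*c + 4) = (c - 3)*(c + 2)*(c + 4)*(c + 2)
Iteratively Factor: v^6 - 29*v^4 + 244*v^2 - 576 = (v + 4)*(v^5 - 4*v^4 - 13*v^3 + 52*v^2 + 36*v - 144) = (v + 2)*(v + 4)*(v^4 - 6*v^3 - v^2 + 54*v - 72) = (v - 4)*(v + 2)*(v + 4)*(v^3 - 2*v^2 - 9*v + 18) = (v - 4)*(v - 3)*(v + 2)*(v + 4)*(v^2 + v - 6) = (v - 4)*(v - 3)*(v + 2)*(v + 3)*(v + 4)*(v - 2)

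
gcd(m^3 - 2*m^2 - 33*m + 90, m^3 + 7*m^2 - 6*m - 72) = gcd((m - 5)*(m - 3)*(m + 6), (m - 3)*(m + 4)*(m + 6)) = m^2 + 3*m - 18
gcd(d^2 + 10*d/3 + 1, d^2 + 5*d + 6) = d + 3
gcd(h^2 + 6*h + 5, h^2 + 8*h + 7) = h + 1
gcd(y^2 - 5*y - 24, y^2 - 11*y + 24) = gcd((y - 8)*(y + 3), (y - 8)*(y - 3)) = y - 8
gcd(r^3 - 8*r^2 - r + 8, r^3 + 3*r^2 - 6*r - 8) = r + 1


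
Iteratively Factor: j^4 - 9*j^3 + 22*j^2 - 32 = (j + 1)*(j^3 - 10*j^2 + 32*j - 32) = (j - 2)*(j + 1)*(j^2 - 8*j + 16) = (j - 4)*(j - 2)*(j + 1)*(j - 4)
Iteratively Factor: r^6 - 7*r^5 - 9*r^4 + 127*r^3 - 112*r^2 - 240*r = (r - 4)*(r^5 - 3*r^4 - 21*r^3 + 43*r^2 + 60*r) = (r - 4)*(r + 4)*(r^4 - 7*r^3 + 7*r^2 + 15*r) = (r - 5)*(r - 4)*(r + 4)*(r^3 - 2*r^2 - 3*r) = (r - 5)*(r - 4)*(r - 3)*(r + 4)*(r^2 + r) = r*(r - 5)*(r - 4)*(r - 3)*(r + 4)*(r + 1)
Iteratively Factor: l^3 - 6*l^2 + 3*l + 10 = (l - 5)*(l^2 - l - 2) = (l - 5)*(l - 2)*(l + 1)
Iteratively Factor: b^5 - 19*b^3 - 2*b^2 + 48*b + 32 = (b - 2)*(b^4 + 2*b^3 - 15*b^2 - 32*b - 16) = (b - 2)*(b + 1)*(b^3 + b^2 - 16*b - 16) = (b - 4)*(b - 2)*(b + 1)*(b^2 + 5*b + 4) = (b - 4)*(b - 2)*(b + 1)^2*(b + 4)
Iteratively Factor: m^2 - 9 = (m + 3)*(m - 3)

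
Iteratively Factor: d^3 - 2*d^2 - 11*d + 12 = (d + 3)*(d^2 - 5*d + 4) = (d - 4)*(d + 3)*(d - 1)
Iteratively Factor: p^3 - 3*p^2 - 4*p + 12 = (p + 2)*(p^2 - 5*p + 6) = (p - 2)*(p + 2)*(p - 3)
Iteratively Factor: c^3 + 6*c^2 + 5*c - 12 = (c + 3)*(c^2 + 3*c - 4) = (c - 1)*(c + 3)*(c + 4)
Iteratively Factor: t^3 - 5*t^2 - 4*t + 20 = (t + 2)*(t^2 - 7*t + 10) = (t - 5)*(t + 2)*(t - 2)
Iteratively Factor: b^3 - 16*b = (b)*(b^2 - 16) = b*(b + 4)*(b - 4)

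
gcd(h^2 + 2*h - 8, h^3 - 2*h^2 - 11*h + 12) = 1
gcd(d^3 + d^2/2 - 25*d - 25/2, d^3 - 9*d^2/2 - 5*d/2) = d^2 - 9*d/2 - 5/2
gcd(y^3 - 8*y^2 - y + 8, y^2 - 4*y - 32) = y - 8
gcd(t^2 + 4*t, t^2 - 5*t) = t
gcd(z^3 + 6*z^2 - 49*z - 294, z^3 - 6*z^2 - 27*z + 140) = z - 7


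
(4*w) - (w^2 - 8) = -w^2 + 4*w + 8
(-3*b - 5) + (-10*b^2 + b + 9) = -10*b^2 - 2*b + 4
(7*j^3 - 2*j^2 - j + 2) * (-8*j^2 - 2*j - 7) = -56*j^5 + 2*j^4 - 37*j^3 + 3*j - 14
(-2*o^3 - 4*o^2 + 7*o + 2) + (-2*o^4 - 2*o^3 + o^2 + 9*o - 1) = -2*o^4 - 4*o^3 - 3*o^2 + 16*o + 1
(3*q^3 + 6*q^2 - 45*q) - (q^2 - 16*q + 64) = 3*q^3 + 5*q^2 - 29*q - 64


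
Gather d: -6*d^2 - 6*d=-6*d^2 - 6*d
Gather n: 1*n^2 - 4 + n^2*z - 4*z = n^2*(z + 1) - 4*z - 4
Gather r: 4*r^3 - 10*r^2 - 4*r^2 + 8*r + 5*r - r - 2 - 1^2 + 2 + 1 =4*r^3 - 14*r^2 + 12*r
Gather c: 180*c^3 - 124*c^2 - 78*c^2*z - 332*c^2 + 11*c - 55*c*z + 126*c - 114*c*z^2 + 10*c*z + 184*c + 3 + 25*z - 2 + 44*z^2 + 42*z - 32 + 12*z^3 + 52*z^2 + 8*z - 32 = 180*c^3 + c^2*(-78*z - 456) + c*(-114*z^2 - 45*z + 321) + 12*z^3 + 96*z^2 + 75*z - 63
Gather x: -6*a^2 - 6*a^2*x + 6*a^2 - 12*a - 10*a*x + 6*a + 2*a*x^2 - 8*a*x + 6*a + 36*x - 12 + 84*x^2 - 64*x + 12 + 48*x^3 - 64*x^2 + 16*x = 48*x^3 + x^2*(2*a + 20) + x*(-6*a^2 - 18*a - 12)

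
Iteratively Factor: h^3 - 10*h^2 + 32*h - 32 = (h - 4)*(h^2 - 6*h + 8) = (h - 4)*(h - 2)*(h - 4)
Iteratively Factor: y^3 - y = (y + 1)*(y^2 - y) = y*(y + 1)*(y - 1)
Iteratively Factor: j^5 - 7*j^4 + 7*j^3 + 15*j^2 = (j + 1)*(j^4 - 8*j^3 + 15*j^2) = (j - 5)*(j + 1)*(j^3 - 3*j^2) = j*(j - 5)*(j + 1)*(j^2 - 3*j) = j*(j - 5)*(j - 3)*(j + 1)*(j)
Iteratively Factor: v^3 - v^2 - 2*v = (v + 1)*(v^2 - 2*v) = (v - 2)*(v + 1)*(v)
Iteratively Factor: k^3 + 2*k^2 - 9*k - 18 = (k - 3)*(k^2 + 5*k + 6) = (k - 3)*(k + 2)*(k + 3)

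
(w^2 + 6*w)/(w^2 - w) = (w + 6)/(w - 1)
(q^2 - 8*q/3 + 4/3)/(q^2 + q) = (3*q^2 - 8*q + 4)/(3*q*(q + 1))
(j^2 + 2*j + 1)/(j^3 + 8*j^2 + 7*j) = (j + 1)/(j*(j + 7))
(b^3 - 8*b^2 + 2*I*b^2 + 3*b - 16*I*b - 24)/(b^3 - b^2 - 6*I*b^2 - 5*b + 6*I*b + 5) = (b^2 + b*(-8 + 3*I) - 24*I)/(b^2 - b*(1 + 5*I) + 5*I)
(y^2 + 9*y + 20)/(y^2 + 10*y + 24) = (y + 5)/(y + 6)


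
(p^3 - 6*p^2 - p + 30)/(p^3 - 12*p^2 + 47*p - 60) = (p + 2)/(p - 4)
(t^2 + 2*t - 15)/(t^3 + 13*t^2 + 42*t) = (t^2 + 2*t - 15)/(t*(t^2 + 13*t + 42))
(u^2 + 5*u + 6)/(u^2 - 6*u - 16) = (u + 3)/(u - 8)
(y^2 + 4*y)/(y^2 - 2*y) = (y + 4)/(y - 2)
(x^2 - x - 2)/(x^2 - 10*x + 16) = (x + 1)/(x - 8)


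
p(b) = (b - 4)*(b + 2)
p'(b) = 2*b - 2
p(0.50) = -8.75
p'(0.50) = -1.00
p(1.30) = -8.91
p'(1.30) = 0.60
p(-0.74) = -5.97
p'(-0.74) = -3.48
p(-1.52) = -2.65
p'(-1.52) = -5.04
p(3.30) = -3.71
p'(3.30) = 4.60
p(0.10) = -8.19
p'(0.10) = -1.80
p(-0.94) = -5.24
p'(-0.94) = -3.88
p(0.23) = -8.41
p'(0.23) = -1.54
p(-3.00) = 7.00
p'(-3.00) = -8.00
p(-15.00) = 247.00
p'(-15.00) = -32.00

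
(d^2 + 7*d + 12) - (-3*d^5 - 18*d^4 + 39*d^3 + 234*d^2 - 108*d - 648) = 3*d^5 + 18*d^4 - 39*d^3 - 233*d^2 + 115*d + 660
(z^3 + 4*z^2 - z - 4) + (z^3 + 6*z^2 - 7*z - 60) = 2*z^3 + 10*z^2 - 8*z - 64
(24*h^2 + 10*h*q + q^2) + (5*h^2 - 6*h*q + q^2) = 29*h^2 + 4*h*q + 2*q^2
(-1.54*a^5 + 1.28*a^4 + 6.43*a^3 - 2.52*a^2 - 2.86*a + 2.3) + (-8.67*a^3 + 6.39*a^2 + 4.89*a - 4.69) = -1.54*a^5 + 1.28*a^4 - 2.24*a^3 + 3.87*a^2 + 2.03*a - 2.39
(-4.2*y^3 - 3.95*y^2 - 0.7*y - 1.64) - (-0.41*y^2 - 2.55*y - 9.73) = -4.2*y^3 - 3.54*y^2 + 1.85*y + 8.09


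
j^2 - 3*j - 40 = (j - 8)*(j + 5)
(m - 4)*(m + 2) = m^2 - 2*m - 8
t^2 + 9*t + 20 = (t + 4)*(t + 5)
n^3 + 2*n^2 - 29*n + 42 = (n - 3)*(n - 2)*(n + 7)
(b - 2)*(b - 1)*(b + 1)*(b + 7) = b^4 + 5*b^3 - 15*b^2 - 5*b + 14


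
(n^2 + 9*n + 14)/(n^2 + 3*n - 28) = (n + 2)/(n - 4)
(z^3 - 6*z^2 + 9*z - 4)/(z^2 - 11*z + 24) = (z^3 - 6*z^2 + 9*z - 4)/(z^2 - 11*z + 24)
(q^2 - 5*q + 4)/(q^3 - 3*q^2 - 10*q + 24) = (q - 1)/(q^2 + q - 6)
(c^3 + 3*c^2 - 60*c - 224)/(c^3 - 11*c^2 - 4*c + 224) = (c + 7)/(c - 7)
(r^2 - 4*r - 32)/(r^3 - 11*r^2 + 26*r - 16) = (r + 4)/(r^2 - 3*r + 2)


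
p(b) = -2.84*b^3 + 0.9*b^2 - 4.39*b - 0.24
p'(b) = -8.52*b^2 + 1.8*b - 4.39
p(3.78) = -157.36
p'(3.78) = -119.32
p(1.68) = -18.54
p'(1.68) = -25.41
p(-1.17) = 10.68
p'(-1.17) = -18.16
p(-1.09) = 9.29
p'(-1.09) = -16.47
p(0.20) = -1.10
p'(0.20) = -4.37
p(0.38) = -1.93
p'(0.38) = -4.94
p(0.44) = -2.24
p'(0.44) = -5.25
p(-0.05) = -0.02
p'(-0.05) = -4.50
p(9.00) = -2037.21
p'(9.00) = -678.31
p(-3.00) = 97.71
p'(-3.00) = -86.47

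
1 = 1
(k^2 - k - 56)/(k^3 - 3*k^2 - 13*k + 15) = (k^2 - k - 56)/(k^3 - 3*k^2 - 13*k + 15)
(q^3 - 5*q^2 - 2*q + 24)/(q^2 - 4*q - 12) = (q^2 - 7*q + 12)/(q - 6)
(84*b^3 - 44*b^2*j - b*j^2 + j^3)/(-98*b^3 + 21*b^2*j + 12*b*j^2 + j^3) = (-6*b + j)/(7*b + j)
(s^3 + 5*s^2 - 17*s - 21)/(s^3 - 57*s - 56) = (s - 3)/(s - 8)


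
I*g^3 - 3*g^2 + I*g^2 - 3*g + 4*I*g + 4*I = (g - I)*(g + 4*I)*(I*g + I)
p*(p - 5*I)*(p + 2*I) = p^3 - 3*I*p^2 + 10*p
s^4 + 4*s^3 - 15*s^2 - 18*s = s*(s - 3)*(s + 1)*(s + 6)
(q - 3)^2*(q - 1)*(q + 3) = q^4 - 4*q^3 - 6*q^2 + 36*q - 27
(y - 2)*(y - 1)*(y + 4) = y^3 + y^2 - 10*y + 8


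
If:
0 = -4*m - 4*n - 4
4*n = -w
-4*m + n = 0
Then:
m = -1/5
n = -4/5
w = 16/5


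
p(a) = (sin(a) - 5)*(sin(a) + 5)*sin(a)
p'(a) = (sin(a) - 5)*(sin(a) + 5)*cos(a) + (sin(a) - 5)*sin(a)*cos(a) + (sin(a) + 5)*sin(a)*cos(a)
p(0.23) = -5.69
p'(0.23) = -24.19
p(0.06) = -1.50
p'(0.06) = -24.94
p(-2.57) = 13.37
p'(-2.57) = 20.29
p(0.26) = -6.41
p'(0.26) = -23.97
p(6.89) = -14.07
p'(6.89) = -19.74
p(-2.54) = 13.97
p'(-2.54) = 19.82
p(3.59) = 10.76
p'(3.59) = 22.02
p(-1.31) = 23.25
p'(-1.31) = -5.72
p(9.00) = -10.23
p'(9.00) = 22.31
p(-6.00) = -6.96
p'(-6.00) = -23.78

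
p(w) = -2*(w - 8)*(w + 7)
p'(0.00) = 2.00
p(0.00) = 112.00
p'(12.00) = -46.00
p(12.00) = -152.00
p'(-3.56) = 16.24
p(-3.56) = 79.53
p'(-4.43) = 19.72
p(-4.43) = 63.89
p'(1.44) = -3.76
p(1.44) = 110.73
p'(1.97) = -5.88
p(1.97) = 108.18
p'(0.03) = 1.88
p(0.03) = 112.06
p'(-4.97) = 21.88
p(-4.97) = 52.66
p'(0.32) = 0.72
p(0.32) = 112.44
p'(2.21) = -6.84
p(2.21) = 106.65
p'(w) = 2 - 4*w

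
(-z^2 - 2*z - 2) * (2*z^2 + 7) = -2*z^4 - 4*z^3 - 11*z^2 - 14*z - 14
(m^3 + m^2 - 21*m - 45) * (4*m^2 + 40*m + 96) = 4*m^5 + 44*m^4 + 52*m^3 - 924*m^2 - 3816*m - 4320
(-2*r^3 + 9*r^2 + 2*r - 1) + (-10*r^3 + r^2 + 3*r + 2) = -12*r^3 + 10*r^2 + 5*r + 1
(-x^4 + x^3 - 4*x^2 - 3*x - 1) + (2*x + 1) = -x^4 + x^3 - 4*x^2 - x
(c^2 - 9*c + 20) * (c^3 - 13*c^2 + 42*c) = c^5 - 22*c^4 + 179*c^3 - 638*c^2 + 840*c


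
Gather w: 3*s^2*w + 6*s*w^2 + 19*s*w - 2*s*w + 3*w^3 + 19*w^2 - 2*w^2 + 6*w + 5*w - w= 3*w^3 + w^2*(6*s + 17) + w*(3*s^2 + 17*s + 10)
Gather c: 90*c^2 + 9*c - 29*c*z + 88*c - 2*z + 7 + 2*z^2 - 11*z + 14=90*c^2 + c*(97 - 29*z) + 2*z^2 - 13*z + 21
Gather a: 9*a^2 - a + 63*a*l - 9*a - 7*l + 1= 9*a^2 + a*(63*l - 10) - 7*l + 1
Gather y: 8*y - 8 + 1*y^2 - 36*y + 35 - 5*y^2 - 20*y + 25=-4*y^2 - 48*y + 52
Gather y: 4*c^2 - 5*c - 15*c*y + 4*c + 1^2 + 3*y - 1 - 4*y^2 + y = 4*c^2 - c - 4*y^2 + y*(4 - 15*c)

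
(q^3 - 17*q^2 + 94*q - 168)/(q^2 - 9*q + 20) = (q^2 - 13*q + 42)/(q - 5)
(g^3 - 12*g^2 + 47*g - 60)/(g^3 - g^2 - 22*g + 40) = (g^2 - 8*g + 15)/(g^2 + 3*g - 10)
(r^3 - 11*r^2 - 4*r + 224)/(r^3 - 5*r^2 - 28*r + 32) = (r - 7)/(r - 1)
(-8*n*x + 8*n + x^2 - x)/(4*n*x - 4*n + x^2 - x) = (-8*n + x)/(4*n + x)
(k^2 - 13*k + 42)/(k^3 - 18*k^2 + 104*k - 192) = (k - 7)/(k^2 - 12*k + 32)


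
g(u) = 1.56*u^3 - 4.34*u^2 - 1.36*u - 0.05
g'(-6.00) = 219.20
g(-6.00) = -485.09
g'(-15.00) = 1181.84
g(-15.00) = -6221.15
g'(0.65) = -5.02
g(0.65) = -2.34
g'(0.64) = -5.00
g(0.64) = -2.29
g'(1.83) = -1.57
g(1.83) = -7.51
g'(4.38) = 50.40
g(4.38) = 41.82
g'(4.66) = 59.82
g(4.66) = 57.23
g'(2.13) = 1.38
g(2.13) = -7.56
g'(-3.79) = 98.76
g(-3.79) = -142.16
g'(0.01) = -1.45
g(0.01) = -0.06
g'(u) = 4.68*u^2 - 8.68*u - 1.36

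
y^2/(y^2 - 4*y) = y/(y - 4)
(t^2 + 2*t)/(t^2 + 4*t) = (t + 2)/(t + 4)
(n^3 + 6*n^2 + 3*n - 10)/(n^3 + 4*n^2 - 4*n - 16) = (n^2 + 4*n - 5)/(n^2 + 2*n - 8)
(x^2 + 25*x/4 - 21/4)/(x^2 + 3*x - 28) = (x - 3/4)/(x - 4)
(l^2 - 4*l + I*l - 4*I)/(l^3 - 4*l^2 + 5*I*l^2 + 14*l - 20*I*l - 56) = (l + I)/(l^2 + 5*I*l + 14)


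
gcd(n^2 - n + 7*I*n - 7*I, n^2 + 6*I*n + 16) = 1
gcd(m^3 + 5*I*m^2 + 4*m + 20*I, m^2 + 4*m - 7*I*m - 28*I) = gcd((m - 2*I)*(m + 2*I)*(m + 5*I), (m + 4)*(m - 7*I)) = 1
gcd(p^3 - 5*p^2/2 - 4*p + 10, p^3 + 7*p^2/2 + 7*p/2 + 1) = p + 2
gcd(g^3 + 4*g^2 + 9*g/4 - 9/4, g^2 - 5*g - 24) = g + 3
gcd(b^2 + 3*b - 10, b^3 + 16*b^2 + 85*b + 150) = b + 5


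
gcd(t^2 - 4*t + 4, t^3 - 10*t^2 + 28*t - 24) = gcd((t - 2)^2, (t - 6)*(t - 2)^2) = t^2 - 4*t + 4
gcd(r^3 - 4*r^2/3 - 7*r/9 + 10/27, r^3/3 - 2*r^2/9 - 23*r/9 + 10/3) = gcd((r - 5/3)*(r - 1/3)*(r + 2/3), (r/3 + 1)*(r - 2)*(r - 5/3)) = r - 5/3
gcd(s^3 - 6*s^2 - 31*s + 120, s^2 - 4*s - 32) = s - 8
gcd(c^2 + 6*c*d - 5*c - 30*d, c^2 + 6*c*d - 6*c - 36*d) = c + 6*d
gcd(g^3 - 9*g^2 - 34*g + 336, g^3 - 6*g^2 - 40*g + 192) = g^2 - 2*g - 48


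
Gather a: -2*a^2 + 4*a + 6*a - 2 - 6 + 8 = -2*a^2 + 10*a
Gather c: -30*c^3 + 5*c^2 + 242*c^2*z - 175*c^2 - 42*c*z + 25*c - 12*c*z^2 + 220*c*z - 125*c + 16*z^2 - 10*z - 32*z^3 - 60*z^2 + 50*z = -30*c^3 + c^2*(242*z - 170) + c*(-12*z^2 + 178*z - 100) - 32*z^3 - 44*z^2 + 40*z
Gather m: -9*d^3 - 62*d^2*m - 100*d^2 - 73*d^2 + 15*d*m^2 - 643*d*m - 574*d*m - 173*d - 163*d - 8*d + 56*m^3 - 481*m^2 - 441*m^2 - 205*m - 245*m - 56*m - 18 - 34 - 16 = -9*d^3 - 173*d^2 - 344*d + 56*m^3 + m^2*(15*d - 922) + m*(-62*d^2 - 1217*d - 506) - 68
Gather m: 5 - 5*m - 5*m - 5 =-10*m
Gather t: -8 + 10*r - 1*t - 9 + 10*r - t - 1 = 20*r - 2*t - 18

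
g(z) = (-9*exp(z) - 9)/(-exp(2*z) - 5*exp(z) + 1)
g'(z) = (-9*exp(z) - 9)*(2*exp(2*z) + 5*exp(z))/(-exp(2*z) - 5*exp(z) + 1)^2 - 9*exp(z)/(-exp(2*z) - 5*exp(z) + 1) = 9*(-(exp(z) + 1)*(2*exp(z) + 5) + exp(2*z) + 5*exp(z) - 1)*exp(z)/(exp(2*z) + 5*exp(z) - 1)^2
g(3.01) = 0.37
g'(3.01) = -0.32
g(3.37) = 0.27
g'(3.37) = -0.24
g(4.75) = 0.08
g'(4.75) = -0.07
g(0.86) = 1.85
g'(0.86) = -1.29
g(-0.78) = 8.74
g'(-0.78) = -13.03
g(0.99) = 1.69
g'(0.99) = -1.16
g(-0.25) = 4.57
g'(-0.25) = -4.67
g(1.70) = 1.03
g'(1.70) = -0.73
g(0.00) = 3.60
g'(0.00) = -3.24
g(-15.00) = -9.00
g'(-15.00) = 0.00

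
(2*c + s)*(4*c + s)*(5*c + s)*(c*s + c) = 40*c^4*s + 40*c^4 + 38*c^3*s^2 + 38*c^3*s + 11*c^2*s^3 + 11*c^2*s^2 + c*s^4 + c*s^3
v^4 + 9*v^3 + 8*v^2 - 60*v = v*(v - 2)*(v + 5)*(v + 6)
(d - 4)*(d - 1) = d^2 - 5*d + 4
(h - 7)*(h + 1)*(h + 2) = h^3 - 4*h^2 - 19*h - 14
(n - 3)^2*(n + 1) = n^3 - 5*n^2 + 3*n + 9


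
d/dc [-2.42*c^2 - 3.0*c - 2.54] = -4.84*c - 3.0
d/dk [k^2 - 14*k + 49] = 2*k - 14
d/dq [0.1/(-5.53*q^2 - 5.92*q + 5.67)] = (1.106*q + 0.592)/(5.53*q^2 + 5.92*q - 5.67)^2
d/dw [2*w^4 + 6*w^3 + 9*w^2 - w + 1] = 8*w^3 + 18*w^2 + 18*w - 1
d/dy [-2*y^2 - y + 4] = -4*y - 1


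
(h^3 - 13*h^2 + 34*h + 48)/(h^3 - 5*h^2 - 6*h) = (h - 8)/h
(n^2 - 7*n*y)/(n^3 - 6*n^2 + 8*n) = (n - 7*y)/(n^2 - 6*n + 8)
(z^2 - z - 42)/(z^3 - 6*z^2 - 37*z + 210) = 1/(z - 5)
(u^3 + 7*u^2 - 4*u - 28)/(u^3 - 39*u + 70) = (u + 2)/(u - 5)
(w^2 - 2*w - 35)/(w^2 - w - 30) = (w - 7)/(w - 6)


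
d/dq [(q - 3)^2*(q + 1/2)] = (q - 3)*(3*q - 2)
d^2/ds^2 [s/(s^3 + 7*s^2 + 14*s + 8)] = 2*(s*(3*s^2 + 14*s + 14)^2 - (3*s^2 + s*(3*s + 7) + 14*s + 14)*(s^3 + 7*s^2 + 14*s + 8))/(s^3 + 7*s^2 + 14*s + 8)^3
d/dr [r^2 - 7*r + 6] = 2*r - 7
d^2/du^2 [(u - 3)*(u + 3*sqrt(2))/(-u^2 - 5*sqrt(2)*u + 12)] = 2*(2*sqrt(2)*u^3 + 3*u^3 - 36*u^2 + 27*sqrt(2)*u^2 - 108*sqrt(2)*u + 378*u - 504 + 738*sqrt(2))/(u^6 + 15*sqrt(2)*u^5 + 114*u^4 - 110*sqrt(2)*u^3 - 1368*u^2 + 2160*sqrt(2)*u - 1728)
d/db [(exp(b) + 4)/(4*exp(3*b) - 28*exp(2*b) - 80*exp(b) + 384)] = (11 - 2*exp(b))*exp(b)/(4*(exp(4*b) - 22*exp(3*b) + 169*exp(2*b) - 528*exp(b) + 576))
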